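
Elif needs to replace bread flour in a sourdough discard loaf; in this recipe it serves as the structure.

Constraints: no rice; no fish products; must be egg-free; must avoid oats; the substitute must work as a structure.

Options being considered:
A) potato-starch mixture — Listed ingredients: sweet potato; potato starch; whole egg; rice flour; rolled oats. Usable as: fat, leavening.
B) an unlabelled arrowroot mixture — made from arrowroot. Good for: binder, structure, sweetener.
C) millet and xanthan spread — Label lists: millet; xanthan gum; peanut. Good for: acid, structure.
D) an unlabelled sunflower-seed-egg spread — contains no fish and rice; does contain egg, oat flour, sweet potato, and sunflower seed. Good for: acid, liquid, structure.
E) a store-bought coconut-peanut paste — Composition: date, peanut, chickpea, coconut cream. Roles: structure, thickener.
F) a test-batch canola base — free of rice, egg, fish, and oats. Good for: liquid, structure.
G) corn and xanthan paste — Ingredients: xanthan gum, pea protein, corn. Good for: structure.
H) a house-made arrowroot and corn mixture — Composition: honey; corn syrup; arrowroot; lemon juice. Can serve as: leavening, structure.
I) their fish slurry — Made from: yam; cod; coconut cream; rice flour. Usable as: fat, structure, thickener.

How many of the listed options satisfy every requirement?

A: not usable as a structure; has rolled oats, so not oat-free (and 2 more) — reject
B: only arrowroot; none excluded — keep
C: works as a structure, no fish, no egg — OK
D: has oat flour, so not oat-free; has egg, so not egg-free — no
E: all constraints satisfied — OK
F: nothing on the exclusion list — OK
G: only corn, pea protein and xanthan gum; none excluded — keep
H: every rule checks out — valid
I: has rice flour, so not rice-free; has cod, so not fish-free — out

6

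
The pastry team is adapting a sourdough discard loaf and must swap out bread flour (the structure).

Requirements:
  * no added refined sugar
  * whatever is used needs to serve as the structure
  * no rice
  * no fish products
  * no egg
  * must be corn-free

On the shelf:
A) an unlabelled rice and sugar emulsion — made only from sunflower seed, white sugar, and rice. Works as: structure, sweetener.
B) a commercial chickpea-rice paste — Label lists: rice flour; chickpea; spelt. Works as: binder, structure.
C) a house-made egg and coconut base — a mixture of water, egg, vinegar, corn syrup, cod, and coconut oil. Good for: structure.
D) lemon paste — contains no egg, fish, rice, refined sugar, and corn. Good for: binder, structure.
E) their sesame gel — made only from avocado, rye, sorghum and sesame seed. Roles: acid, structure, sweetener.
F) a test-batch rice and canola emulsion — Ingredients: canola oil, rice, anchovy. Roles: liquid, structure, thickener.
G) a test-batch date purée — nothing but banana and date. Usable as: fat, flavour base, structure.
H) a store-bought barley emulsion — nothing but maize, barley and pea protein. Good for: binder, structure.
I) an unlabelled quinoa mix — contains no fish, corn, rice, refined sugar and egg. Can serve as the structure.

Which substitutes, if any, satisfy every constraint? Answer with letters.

D, E, G, I

A: has white sugar, so not no-added-sugar; has rice, so not rice-free — no
B: has rice flour, so not rice-free — reject
C: has egg, so not egg-free; has cod, so not fish-free (and 1 more) — reject
D: works as a structure, no corn, no refined sugar — OK
E: works as a structure, no refined sugar, no rice — OK
F: has rice, so not rice-free; has anchovy, so not fish-free — reject
G: works as a structure, no refined sugar, no corn — keep
H: has maize, so not corn-free — reject
I: no corn, no rice — valid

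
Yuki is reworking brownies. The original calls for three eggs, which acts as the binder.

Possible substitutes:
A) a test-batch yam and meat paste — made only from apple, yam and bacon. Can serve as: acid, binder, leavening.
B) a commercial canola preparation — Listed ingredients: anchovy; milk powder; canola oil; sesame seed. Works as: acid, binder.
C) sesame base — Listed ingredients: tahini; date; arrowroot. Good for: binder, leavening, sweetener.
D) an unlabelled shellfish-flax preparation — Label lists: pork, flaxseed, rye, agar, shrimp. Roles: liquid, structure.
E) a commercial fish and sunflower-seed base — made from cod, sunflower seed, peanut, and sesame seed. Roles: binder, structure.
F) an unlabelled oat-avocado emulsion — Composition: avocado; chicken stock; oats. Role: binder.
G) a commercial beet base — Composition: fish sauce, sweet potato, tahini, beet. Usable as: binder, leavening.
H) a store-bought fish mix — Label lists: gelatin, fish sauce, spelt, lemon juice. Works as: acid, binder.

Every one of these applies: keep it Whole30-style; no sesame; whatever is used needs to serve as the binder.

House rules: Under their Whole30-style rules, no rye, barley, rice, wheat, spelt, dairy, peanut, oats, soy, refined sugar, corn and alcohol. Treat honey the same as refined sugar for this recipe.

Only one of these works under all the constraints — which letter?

A

A: all constraints satisfied — OK
B: has milk powder, so not Whole30-style; has sesame seed, so not sesame-free — out
C: has tahini, so not sesame-free — reject
D: not usable as a binder; has rye, so not Whole30-style — reject
E: has peanut, so not Whole30-style; has sesame seed, so not sesame-free — reject
F: has oats, so not Whole30-style — no
G: has tahini, so not sesame-free — out
H: has spelt, so not Whole30-style — no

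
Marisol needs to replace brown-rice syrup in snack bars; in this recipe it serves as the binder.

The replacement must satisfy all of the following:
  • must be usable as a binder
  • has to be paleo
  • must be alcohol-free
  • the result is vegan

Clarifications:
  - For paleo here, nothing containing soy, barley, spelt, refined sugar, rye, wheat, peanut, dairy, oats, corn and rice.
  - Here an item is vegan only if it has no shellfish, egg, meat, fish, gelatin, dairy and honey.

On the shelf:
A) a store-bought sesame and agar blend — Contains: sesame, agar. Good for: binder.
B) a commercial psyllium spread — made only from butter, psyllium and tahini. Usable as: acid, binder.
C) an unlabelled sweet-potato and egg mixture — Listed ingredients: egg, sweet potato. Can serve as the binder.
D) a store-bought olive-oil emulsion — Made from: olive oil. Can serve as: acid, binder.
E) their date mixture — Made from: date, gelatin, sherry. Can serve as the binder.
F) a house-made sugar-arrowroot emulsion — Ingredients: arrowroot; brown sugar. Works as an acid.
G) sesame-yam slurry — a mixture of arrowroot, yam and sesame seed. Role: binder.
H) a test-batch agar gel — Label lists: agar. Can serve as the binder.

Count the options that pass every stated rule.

4

A: only sesame and agar; none excluded — OK
B: has butter, so not paleo; has butter, so not vegan — out
C: has egg, so not vegan — out
D: works as a binder, vegan, paleo — OK
E: has gelatin, so not vegan; has sherry, so not alcohol-free — no
F: not usable as a binder; has brown sugar, so not paleo — out
G: all constraints satisfied — valid
H: only agar; none excluded — valid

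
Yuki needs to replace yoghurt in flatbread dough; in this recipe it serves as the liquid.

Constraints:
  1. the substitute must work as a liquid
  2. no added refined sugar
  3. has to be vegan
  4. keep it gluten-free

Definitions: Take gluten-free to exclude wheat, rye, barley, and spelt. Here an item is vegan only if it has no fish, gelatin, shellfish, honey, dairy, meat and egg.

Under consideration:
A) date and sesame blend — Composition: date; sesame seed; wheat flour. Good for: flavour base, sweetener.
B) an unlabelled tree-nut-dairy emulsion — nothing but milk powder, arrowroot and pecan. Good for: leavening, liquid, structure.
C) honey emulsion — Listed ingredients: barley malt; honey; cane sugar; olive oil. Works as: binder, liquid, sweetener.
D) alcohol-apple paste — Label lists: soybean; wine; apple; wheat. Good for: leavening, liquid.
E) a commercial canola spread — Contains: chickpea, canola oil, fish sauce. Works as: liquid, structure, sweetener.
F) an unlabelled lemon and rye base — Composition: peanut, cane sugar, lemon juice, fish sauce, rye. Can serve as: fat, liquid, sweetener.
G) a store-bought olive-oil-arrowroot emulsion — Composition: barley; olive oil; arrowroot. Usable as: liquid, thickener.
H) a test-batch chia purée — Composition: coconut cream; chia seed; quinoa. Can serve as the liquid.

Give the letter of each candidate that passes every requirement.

A: not usable as a liquid; has wheat flour, so not gluten-free — out
B: has milk powder, so not vegan — no
C: has barley malt, so not gluten-free; has honey, so not vegan (and 1 more) — out
D: has wheat, so not gluten-free — out
E: has fish sauce, so not vegan — no
F: has rye, so not gluten-free; has fish sauce, so not vegan (and 1 more) — reject
G: has barley, so not gluten-free — reject
H: all constraints satisfied — valid

H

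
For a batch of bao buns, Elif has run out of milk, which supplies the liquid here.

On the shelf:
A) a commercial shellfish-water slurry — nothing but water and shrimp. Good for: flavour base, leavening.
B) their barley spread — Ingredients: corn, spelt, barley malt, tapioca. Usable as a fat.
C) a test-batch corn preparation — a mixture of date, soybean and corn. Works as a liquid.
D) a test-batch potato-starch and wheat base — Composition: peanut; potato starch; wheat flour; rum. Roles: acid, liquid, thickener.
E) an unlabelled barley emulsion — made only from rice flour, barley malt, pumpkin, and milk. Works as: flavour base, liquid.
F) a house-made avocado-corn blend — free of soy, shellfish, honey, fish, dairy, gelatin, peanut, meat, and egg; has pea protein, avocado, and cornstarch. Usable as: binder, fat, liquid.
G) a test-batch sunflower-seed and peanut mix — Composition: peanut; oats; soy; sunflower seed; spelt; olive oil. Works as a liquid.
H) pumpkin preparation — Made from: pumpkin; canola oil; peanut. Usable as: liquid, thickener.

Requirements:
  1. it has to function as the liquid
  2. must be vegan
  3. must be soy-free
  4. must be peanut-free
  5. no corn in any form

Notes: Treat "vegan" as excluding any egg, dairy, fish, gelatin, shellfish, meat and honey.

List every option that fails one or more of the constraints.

A, B, C, D, E, F, G, H

A: not usable as a liquid; has shrimp, so not vegan — out
B: not usable as a liquid; has corn, so not corn-free — out
C: has corn, so not corn-free; has soybean, so not soy-free — no
D: has peanut, so not peanut-free — no
E: has milk, so not vegan — reject
F: has cornstarch, so not corn-free — out
G: has soy, so not soy-free; has peanut, so not peanut-free — out
H: has peanut, so not peanut-free — no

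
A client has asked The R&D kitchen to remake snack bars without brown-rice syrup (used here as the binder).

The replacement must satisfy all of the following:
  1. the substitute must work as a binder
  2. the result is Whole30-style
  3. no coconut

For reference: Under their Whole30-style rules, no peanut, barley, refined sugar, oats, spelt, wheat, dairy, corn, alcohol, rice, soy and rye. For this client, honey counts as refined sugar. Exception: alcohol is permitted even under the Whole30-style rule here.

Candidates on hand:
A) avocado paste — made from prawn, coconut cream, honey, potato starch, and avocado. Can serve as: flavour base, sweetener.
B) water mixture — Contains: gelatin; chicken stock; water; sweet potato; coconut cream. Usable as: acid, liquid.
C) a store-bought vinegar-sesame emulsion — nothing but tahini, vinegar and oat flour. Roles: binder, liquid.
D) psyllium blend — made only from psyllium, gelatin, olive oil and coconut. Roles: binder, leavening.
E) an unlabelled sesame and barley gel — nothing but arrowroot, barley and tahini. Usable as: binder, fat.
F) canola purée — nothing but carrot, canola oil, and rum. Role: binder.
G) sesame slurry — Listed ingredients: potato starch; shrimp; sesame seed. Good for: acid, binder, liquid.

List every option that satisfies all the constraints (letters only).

F, G

A: not usable as a binder; has honey, so not Whole30-style (and 1 more) — out
B: not usable as a binder; has coconut cream, so not coconut-free — reject
C: has oat flour, so not Whole30-style — out
D: has coconut, so not coconut-free — reject
E: has barley, so not Whole30-style — no
F: alcohol is permitted under the Whole30-style carve-out; nothing else excluded — valid
G: only sesame seed, shrimp, and potato starch; none excluded — valid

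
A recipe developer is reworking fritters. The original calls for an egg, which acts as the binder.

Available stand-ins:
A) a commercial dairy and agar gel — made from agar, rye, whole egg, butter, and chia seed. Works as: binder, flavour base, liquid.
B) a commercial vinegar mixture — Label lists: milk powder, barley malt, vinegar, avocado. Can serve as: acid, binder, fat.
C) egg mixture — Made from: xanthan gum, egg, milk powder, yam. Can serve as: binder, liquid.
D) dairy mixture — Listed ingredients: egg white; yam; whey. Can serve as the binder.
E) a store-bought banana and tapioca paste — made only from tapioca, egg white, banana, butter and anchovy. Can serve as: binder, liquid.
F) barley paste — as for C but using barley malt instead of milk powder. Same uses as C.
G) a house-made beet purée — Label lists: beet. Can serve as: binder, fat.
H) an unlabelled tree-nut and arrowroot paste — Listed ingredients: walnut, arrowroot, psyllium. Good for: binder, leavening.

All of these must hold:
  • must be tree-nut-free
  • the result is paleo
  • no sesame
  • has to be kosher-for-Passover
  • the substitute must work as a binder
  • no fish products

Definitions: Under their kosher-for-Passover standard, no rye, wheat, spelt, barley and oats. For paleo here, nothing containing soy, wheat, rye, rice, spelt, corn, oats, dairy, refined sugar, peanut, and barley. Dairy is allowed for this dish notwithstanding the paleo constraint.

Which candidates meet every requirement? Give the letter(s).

A: has rye, so not kosher-for-Passover; has rye, so not paleo — out
B: has barley malt, so not kosher-for-Passover; has barley malt, so not paleo — out
C: dairy is permitted under the paleo carve-out; nothing else excluded — OK
D: dairy is permitted under the paleo carve-out; nothing else excluded — keep
E: has anchovy, so not fish-free — out
F: has barley malt, so not kosher-for-Passover; has barley malt, so not paleo — out
G: all constraints satisfied — valid
H: has walnut, so not tree-nut-free — out

C, D, G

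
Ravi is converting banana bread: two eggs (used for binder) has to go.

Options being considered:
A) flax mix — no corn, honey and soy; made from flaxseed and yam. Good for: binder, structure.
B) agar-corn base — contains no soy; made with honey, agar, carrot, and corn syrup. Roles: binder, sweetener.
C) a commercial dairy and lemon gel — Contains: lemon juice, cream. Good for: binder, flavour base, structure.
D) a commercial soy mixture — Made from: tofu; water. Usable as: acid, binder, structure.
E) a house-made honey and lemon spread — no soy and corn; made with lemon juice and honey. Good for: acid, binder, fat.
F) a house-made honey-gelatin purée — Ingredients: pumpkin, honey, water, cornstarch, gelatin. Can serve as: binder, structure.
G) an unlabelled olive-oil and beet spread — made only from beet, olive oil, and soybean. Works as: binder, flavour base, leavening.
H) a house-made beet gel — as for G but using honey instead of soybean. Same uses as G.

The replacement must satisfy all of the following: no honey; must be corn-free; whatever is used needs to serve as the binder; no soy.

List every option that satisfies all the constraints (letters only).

A, C

A: works as a binder, no soy, no honey — valid
B: has corn syrup, so not corn-free; has honey, so not honey-free — no
C: every rule checks out — keep
D: has tofu, so not soy-free — out
E: has honey, so not honey-free — reject
F: has cornstarch, so not corn-free; has honey, so not honey-free — no
G: has soybean, so not soy-free — reject
H: has honey, so not honey-free — reject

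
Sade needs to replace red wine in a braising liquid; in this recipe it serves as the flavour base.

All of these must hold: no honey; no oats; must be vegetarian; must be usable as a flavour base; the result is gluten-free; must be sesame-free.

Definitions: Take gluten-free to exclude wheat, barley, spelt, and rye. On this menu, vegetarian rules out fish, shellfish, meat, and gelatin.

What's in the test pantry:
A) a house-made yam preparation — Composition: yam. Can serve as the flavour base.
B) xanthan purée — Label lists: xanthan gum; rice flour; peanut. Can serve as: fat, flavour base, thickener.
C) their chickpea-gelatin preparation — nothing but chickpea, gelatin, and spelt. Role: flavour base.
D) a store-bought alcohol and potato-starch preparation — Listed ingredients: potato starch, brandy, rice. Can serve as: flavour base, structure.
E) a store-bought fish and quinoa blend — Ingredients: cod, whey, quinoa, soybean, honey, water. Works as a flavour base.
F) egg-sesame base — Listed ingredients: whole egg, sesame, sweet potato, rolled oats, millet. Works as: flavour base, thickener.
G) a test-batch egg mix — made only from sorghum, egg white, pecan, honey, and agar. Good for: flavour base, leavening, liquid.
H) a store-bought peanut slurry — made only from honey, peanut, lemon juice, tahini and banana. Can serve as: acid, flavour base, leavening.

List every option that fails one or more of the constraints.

C, E, F, G, H

A: works as a flavour base, no honey, no sesame — OK
B: only peanut, rice flour, and xanthan gum; none excluded — OK
C: has spelt, so not gluten-free; has gelatin, so not vegetarian — reject
D: works as a flavour base, no oats, gluten-free — keep
E: has cod, so not vegetarian; has honey, so not honey-free — no
F: has rolled oats, so not oat-free; has sesame, so not sesame-free — out
G: has honey, so not honey-free — out
H: has honey, so not honey-free; has tahini, so not sesame-free — out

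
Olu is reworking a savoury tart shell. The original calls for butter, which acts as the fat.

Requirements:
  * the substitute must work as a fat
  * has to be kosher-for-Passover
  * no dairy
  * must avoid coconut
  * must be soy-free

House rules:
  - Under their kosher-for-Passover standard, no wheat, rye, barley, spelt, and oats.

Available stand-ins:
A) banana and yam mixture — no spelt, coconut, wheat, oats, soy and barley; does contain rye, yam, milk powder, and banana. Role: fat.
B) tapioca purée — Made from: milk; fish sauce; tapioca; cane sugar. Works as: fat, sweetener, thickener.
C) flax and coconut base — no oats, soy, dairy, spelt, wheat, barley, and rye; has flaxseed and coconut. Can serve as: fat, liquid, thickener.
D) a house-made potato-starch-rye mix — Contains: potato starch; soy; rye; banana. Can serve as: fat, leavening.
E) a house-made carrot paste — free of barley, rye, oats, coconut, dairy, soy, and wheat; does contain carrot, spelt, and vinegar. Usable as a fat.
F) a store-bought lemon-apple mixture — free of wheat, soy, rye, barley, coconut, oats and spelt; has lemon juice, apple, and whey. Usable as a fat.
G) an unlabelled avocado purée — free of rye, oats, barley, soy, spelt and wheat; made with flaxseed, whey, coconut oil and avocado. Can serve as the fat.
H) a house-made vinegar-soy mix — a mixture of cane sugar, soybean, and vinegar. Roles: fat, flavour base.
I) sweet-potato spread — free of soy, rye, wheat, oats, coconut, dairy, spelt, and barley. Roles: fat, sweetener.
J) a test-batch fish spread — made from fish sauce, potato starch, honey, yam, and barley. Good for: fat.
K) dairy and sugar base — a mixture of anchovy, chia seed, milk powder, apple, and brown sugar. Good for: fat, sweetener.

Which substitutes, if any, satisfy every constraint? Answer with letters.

I

A: has rye, so not kosher-for-Passover; has milk powder, so not dairy-free — reject
B: has milk, so not dairy-free — out
C: has coconut, so not coconut-free — out
D: has rye, so not kosher-for-Passover; has soy, so not soy-free — out
E: has spelt, so not kosher-for-Passover — no
F: has whey, so not dairy-free — no
G: has whey, so not dairy-free; has coconut oil, so not coconut-free — reject
H: has soybean, so not soy-free — out
I: works as a fat, no soy, no coconut — valid
J: has barley, so not kosher-for-Passover — out
K: has milk powder, so not dairy-free — out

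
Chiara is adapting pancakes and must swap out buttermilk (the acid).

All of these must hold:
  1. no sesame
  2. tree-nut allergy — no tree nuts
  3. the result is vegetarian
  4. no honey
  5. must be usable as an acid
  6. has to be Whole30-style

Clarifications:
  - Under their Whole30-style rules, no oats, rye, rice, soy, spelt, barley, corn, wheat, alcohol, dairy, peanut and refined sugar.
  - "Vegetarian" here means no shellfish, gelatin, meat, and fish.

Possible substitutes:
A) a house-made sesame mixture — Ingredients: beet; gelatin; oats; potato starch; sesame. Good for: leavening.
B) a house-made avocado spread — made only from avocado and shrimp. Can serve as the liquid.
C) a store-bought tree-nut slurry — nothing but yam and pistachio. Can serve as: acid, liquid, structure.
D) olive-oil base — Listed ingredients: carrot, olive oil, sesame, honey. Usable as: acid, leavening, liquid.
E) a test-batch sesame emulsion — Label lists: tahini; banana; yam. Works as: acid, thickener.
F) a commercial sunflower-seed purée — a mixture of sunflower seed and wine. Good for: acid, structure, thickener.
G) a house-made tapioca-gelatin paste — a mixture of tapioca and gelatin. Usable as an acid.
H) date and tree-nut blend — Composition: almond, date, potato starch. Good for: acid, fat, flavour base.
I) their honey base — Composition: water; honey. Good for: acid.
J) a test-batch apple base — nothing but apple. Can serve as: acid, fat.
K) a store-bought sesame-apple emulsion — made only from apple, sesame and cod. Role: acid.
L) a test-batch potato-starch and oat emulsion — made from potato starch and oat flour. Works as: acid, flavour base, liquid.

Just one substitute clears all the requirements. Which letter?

A: not usable as an acid; has oats, so not Whole30-style (and 2 more) — out
B: not usable as an acid; has shrimp, so not vegetarian — no
C: has pistachio, so not tree-nut-free — out
D: has honey, so not honey-free; has sesame, so not sesame-free — no
E: has tahini, so not sesame-free — out
F: has wine, so not Whole30-style — no
G: has gelatin, so not vegetarian — reject
H: has almond, so not tree-nut-free — out
I: has honey, so not honey-free — out
J: no honey, no sesame — keep
K: has cod, so not vegetarian; has sesame, so not sesame-free — no
L: has oat flour, so not Whole30-style — no

J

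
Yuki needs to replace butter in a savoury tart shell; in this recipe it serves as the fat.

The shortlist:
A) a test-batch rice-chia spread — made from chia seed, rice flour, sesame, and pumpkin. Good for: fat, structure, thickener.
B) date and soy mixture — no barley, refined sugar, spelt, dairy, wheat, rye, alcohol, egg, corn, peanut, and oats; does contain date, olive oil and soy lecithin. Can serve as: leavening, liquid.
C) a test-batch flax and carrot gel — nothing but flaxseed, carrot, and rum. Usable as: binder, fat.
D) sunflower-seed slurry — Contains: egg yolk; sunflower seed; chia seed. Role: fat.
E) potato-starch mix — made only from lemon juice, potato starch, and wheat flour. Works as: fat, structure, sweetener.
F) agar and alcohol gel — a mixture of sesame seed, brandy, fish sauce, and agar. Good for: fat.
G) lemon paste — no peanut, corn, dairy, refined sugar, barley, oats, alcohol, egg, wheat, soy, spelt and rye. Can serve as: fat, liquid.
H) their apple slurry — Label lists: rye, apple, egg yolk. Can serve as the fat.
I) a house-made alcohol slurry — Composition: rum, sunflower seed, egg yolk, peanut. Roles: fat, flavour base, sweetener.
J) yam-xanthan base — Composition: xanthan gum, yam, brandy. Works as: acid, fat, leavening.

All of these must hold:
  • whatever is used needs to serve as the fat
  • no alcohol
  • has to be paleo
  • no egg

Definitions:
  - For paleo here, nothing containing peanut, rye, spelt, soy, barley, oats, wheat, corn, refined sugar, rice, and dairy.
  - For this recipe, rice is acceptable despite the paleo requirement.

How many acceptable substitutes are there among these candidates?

A: rice is permitted under the paleo carve-out; nothing else excluded — valid
B: not usable as a fat; has soy lecithin, so not paleo — reject
C: has rum, so not alcohol-free — no
D: has egg yolk, so not egg-free — reject
E: has wheat flour, so not paleo — reject
F: has brandy, so not alcohol-free — out
G: works as a fat, no egg, no alcohol — keep
H: has rye, so not paleo; has egg yolk, so not egg-free — no
I: has peanut, so not paleo; has rum, so not alcohol-free (and 1 more) — no
J: has brandy, so not alcohol-free — no

2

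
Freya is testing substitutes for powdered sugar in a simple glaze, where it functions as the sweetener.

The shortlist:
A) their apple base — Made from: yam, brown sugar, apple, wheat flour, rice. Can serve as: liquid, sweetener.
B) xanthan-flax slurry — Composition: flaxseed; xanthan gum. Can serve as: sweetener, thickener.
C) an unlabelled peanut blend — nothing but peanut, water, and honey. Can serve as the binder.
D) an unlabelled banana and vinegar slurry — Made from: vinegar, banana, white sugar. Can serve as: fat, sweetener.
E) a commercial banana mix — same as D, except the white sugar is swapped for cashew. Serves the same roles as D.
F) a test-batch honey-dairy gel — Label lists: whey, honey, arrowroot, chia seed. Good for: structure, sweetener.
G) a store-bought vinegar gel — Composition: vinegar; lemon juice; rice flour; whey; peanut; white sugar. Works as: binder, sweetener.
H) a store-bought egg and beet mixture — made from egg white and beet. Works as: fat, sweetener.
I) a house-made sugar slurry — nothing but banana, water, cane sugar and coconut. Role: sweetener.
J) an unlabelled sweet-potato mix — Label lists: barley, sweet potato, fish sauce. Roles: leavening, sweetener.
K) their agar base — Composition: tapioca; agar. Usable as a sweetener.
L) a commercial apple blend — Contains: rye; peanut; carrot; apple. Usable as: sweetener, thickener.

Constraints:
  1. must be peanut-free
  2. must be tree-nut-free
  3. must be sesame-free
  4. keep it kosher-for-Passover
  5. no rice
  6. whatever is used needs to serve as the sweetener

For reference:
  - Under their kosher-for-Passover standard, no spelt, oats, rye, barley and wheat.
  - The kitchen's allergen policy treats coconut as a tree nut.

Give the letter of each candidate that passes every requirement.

A: has wheat flour, so not kosher-for-Passover; has rice, so not rice-free — no
B: only flaxseed and xanthan gum; none excluded — valid
C: not usable as a sweetener; has peanut, so not peanut-free — no
D: only white sugar, banana, and vinegar; none excluded — OK
E: has cashew, so not tree-nut-free — no
F: whey and honey etc. — none of it excluded — valid
G: has peanut, so not peanut-free; has rice flour, so not rice-free — reject
H: only egg white and beet; none excluded — valid
I: has coconut, so not tree-nut-free — out
J: has barley, so not kosher-for-Passover — no
K: every rule checks out — OK
L: has rye, so not kosher-for-Passover; has peanut, so not peanut-free — no

B, D, F, H, K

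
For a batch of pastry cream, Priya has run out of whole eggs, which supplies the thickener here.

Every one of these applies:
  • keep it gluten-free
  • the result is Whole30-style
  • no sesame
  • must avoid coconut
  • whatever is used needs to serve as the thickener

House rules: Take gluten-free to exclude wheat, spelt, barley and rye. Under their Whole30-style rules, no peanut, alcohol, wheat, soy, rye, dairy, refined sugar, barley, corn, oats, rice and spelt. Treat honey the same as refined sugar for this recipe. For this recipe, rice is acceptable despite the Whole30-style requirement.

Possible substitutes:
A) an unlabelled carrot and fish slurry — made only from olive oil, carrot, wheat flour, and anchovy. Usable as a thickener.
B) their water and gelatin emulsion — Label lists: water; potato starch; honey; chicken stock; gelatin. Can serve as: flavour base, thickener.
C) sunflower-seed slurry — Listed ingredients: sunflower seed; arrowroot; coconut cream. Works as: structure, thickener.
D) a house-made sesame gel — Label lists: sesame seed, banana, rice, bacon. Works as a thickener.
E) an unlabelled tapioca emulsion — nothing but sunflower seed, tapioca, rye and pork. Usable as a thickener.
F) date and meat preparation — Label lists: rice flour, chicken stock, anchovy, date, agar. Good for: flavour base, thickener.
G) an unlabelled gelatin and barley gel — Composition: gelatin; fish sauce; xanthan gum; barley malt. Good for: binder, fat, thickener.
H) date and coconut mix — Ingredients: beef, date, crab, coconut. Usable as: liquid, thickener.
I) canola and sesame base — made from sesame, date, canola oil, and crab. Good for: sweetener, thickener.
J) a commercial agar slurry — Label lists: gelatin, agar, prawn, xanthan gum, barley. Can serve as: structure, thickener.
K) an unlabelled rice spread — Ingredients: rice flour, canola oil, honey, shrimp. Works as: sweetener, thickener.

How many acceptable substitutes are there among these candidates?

1

A: has wheat flour, so not gluten-free; has wheat flour, so not Whole30-style — out
B: has honey, so not Whole30-style — out
C: has coconut cream, so not coconut-free — out
D: has sesame seed, so not sesame-free — no
E: has rye, so not gluten-free; has rye, so not Whole30-style — no
F: rice is permitted under the Whole30-style carve-out; nothing else excluded — OK
G: has barley malt, so not gluten-free; has barley malt, so not Whole30-style — reject
H: has coconut, so not coconut-free — reject
I: has sesame, so not sesame-free — out
J: has barley, so not gluten-free; has barley, so not Whole30-style — out
K: has honey, so not Whole30-style — no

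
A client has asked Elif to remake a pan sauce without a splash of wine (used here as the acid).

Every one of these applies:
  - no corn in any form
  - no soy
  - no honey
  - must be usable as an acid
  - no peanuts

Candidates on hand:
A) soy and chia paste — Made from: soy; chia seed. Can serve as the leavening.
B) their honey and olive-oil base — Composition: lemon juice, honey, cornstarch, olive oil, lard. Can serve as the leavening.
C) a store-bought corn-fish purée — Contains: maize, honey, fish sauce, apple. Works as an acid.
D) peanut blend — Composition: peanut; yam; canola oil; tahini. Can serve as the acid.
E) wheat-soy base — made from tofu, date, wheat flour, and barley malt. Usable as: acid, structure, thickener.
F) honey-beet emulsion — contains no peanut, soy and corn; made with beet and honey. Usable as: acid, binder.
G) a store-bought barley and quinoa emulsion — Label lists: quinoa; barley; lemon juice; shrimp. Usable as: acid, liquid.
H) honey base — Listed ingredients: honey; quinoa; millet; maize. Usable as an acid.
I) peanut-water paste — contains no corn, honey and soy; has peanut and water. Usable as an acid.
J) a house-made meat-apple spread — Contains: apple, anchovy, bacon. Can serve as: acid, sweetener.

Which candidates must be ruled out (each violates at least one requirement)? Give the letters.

A: not usable as an acid; has soy, so not soy-free — reject
B: not usable as an acid; has honey, so not honey-free (and 1 more) — no
C: has honey, so not honey-free; has maize, so not corn-free — no
D: has peanut, so not peanut-free — out
E: has tofu, so not soy-free — reject
F: has honey, so not honey-free — out
G: barley and shrimp etc. — none of it excluded — valid
H: has honey, so not honey-free; has maize, so not corn-free — no
I: has peanut, so not peanut-free — reject
J: no honey, no corn — OK

A, B, C, D, E, F, H, I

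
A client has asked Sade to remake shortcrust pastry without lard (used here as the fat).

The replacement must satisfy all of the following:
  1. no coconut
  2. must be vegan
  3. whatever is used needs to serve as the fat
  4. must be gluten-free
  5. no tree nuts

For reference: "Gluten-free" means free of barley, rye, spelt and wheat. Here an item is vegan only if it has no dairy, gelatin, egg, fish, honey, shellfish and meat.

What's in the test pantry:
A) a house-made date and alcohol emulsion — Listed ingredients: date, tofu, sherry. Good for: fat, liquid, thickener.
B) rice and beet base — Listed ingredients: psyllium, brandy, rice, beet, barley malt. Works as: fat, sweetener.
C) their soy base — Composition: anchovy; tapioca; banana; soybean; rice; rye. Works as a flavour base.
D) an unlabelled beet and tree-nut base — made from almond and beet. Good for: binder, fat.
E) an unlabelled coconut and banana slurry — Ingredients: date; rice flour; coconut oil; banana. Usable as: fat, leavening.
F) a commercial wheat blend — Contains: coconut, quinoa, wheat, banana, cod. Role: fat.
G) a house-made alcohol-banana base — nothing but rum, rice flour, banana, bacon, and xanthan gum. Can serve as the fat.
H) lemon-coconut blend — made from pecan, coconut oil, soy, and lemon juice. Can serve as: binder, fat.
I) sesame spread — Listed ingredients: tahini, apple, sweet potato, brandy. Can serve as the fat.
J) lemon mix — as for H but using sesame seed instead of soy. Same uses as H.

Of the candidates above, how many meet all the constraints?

A: no tree nuts, gluten-free — valid
B: has barley malt, so not gluten-free — no
C: not usable as a fat; has rye, so not gluten-free (and 1 more) — reject
D: has almond, so not tree-nut-free — out
E: has coconut oil, so not coconut-free — no
F: has wheat, so not gluten-free; has cod, so not vegan (and 1 more) — no
G: has bacon, so not vegan — no
H: has pecan, so not tree-nut-free; has coconut oil, so not coconut-free — out
I: brandy and tahini etc. — none of it excluded — valid
J: has pecan, so not tree-nut-free; has coconut oil, so not coconut-free — reject

2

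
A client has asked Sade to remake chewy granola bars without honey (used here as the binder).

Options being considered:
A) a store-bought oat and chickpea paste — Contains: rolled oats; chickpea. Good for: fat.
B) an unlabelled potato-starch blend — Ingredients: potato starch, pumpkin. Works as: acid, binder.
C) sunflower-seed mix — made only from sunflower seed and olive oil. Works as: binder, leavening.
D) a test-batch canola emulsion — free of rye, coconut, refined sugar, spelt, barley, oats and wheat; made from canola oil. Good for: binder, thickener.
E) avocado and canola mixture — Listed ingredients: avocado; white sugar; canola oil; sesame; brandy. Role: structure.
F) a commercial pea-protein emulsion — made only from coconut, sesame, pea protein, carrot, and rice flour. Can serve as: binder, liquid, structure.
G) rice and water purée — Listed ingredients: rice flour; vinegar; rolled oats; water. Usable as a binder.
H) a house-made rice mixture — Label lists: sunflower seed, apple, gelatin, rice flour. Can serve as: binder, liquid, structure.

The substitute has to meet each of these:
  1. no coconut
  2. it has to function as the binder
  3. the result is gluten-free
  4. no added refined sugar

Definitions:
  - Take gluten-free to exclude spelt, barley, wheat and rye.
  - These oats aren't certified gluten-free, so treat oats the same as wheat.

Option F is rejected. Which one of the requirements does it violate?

coconut-free

usable as a binder: satisfied
gluten-free: satisfied
no-added-sugar: satisfied
coconut-free: has coconut — fails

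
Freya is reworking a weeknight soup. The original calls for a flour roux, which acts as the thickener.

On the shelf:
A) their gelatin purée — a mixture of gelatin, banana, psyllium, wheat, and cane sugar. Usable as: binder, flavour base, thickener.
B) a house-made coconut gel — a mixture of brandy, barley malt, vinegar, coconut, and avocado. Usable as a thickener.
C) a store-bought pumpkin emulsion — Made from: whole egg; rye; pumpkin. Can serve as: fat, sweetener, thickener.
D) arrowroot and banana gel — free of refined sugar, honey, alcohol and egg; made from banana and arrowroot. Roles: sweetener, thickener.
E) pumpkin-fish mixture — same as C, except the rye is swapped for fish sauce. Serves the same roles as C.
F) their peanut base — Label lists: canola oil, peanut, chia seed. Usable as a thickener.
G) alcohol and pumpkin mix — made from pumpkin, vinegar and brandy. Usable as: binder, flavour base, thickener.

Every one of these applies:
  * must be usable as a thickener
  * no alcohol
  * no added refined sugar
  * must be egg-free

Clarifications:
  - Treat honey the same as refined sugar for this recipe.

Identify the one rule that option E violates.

usable as a thickener: satisfied
no-added-sugar: satisfied
alcohol-free: satisfied
egg-free: has whole egg — fails

egg-free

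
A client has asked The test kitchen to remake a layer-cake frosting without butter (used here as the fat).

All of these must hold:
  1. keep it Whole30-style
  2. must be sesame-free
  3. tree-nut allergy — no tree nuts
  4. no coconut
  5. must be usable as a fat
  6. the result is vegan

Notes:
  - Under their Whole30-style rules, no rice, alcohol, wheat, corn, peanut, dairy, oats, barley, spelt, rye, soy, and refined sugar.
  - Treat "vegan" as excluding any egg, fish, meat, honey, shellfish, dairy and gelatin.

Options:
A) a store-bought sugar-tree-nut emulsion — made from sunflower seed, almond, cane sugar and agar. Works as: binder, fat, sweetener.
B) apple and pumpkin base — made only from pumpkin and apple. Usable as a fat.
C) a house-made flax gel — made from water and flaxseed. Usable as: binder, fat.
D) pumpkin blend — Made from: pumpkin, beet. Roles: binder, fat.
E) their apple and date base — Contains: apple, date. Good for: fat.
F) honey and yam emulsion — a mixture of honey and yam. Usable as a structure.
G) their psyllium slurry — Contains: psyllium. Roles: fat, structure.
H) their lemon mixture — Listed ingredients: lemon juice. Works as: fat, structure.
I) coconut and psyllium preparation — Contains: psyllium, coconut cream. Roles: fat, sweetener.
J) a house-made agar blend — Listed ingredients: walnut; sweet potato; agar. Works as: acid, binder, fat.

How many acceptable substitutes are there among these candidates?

6

A: has cane sugar, so not Whole30-style; has almond, so not tree-nut-free — no
B: Whole30-style, vegan — keep
C: only flaxseed and water; none excluded — keep
D: every rule checks out — OK
E: vegan, no coconut — keep
F: not usable as a fat; has honey, so not vegan — no
G: nothing on the exclusion list — OK
H: all constraints satisfied — OK
I: has coconut cream, so not coconut-free — out
J: has walnut, so not tree-nut-free — out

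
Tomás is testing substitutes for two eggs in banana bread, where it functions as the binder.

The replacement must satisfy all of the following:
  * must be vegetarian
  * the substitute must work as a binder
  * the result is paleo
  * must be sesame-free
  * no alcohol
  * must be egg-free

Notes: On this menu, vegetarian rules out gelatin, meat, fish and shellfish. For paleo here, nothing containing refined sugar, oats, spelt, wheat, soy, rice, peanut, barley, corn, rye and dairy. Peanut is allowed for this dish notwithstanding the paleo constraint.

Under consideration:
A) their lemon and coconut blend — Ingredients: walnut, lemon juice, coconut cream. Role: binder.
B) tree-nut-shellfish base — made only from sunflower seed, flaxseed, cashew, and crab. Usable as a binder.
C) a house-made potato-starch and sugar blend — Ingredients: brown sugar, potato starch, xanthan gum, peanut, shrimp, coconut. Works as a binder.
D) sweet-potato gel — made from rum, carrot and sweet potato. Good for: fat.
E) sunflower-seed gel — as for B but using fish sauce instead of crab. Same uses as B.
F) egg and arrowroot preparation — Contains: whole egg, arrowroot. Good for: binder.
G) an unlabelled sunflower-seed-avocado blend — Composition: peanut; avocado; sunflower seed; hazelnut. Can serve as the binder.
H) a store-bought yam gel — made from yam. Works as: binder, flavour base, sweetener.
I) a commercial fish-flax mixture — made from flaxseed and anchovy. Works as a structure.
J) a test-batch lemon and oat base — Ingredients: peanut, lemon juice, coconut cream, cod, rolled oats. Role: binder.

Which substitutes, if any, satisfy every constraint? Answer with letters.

A, G, H

A: every rule checks out — valid
B: has crab, so not vegetarian — out
C: has shrimp, so not vegetarian; has brown sugar, so not paleo — no
D: not usable as a binder; has rum, so not alcohol-free — reject
E: has fish sauce, so not vegetarian — out
F: has whole egg, so not egg-free — reject
G: peanut is permitted under the paleo carve-out; nothing else excluded — valid
H: no sesame, vegetarian — OK
I: not usable as a binder; has anchovy, so not vegetarian — reject
J: has cod, so not vegetarian; has rolled oats, so not paleo — out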